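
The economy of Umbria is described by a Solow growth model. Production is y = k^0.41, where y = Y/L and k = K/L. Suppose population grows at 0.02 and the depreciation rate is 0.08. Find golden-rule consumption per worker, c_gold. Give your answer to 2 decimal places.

Capital per worker breaks even when investment replaces (n + δ)·k; here n + δ = 0.1.
Golden rule sets MPK = n+δ: 0.41·k^(0.41−1) = 0.1, so k_gold = (0.41/0.1)^(1/0.59) ≈ 10.9299.
y_gold = 10.9299^0.41 ≈ 2.6658.
c_gold = y_gold − (n+δ)·k_gold = 2.6658 − 0.1·10.9299 ≈ 1.5728.

c_gold ≈ 1.57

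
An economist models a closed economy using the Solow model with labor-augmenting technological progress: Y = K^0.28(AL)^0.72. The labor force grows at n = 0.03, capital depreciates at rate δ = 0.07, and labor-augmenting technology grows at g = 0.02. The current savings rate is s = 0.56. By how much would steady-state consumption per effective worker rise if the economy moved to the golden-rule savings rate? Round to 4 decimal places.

Δc ≈ 0.2000

Capital per effective worker breaks even when investment replaces (n + g + δ)·k; here n + g + δ = 0.12.
Current steady state (s = 0.56): k* = (0.56/0.12)^(1/0.72) ≈ 8.4952, y* = 8.4952^0.28 ≈ 1.8204, c* = (1−0.56)·1.8204 ≈ 0.8010.
Maximizing c = f(k) − (n+g+δ)·k gives f'(k) = n+g+δ, i.e. 0.28·k^(0.28−1) = 0.12, so k_gold = (0.28/0.12)^(1/0.72) ≈ 3.2440.
y_gold = 3.2440^0.28 ≈ 1.3903, c_gold = y_gold − 0.12·k_gold ≈ 1.0010.
Gain: Δc = 1.0010 − 0.8010 ≈ 0.2000.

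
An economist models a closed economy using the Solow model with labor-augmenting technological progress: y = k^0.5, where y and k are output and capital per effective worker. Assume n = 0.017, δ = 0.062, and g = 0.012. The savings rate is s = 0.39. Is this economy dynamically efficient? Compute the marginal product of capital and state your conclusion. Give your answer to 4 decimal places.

n + g + δ = 0.017 + 0.012 + 0.062 = 0.091.
Steady-state k*: s·k^0.5 = 0.091·k gives k* = (0.39/0.091)^(1/0.5) ≈ 18.3673.
MPK = 0.5·18.3673^(-0.5) ≈ 0.1167.
MPK > n+g+δ = 0.091, so the economy is dynamically efficient (under-saving).

dynamically efficient; MPK ≈ 0.1167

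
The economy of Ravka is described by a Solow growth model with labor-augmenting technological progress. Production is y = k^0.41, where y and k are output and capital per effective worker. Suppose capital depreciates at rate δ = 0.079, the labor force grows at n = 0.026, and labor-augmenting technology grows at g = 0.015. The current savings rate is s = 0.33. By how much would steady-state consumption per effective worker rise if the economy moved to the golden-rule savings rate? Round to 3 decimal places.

n + g + δ = 0.026 + 0.015 + 0.079 = 0.12.
Current steady state (s = 0.33): k* = (0.33/0.12)^(1/0.59) ≈ 5.5543, y* = 5.5543^0.41 ≈ 2.0198, c* = (1−0.33)·2.0198 ≈ 1.3532.
Maximizing c = f(k) − (n+g+δ)·k gives f'(k) = n+g+δ, i.e. 0.41·k^(0.41−1) = 0.12, so k_gold = (0.41/0.12)^(1/0.59) ≈ 8.0244.
y_gold = 8.0244^0.41 ≈ 2.3486, c_gold = y_gold − 0.12·k_gold ≈ 1.3857.
Gain: Δc = 1.3857 − 1.3532 ≈ 0.0324.

Δc ≈ 0.032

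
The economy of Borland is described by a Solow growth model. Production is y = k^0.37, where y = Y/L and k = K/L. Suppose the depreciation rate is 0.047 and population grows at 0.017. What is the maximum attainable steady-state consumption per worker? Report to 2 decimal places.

Capital per worker breaks even when investment replaces (n + δ)·k; here n + δ = 0.064.
Golden rule sets MPK = n+δ: 0.37·k^(0.37−1) = 0.064, so k_gold = (0.37/0.064)^(1/0.63) ≈ 16.2016.
y_gold = 16.2016^0.37 ≈ 2.8024.
c_gold = y_gold − (n+δ)·k_gold = 2.8024 − 0.064·16.2016 ≈ 1.7655.

c_gold ≈ 1.77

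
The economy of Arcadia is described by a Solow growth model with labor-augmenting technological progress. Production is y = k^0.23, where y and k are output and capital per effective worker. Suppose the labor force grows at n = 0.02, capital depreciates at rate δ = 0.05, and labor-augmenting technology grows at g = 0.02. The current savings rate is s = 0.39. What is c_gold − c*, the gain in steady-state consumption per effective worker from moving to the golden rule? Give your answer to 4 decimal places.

Δc ≈ 0.0738

n + g + δ = 0.02 + 0.02 + 0.05 = 0.09.
Current steady state (s = 0.39): k* = (0.39/0.09)^(1/0.77) ≈ 6.7149, y* = 6.7149^0.23 ≈ 1.5496, c* = (1−0.39)·1.5496 ≈ 0.9453.
Golden rule sets MPK = n+g+δ: 0.23·k^(0.23−1) = 0.09, so k_gold = (0.23/0.09)^(1/0.77) ≈ 3.3822.
y_gold = 3.3822^0.23 ≈ 1.3235, c_gold = y_gold − 0.09·k_gold ≈ 1.0191.
Gain: Δc = 1.0191 − 0.9453 ≈ 0.0738.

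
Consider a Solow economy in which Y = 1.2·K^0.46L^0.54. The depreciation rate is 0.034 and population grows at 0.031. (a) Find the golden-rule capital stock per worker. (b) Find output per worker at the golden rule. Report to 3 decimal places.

(a) k_gold ≈ 52.531; (b) y_gold ≈ 7.423

Capital per worker breaks even when investment replaces (n + δ)·k; here n + δ = 0.065.
Setting f'(k) = n+δ gives 0.46·1.2·k^(0.46−1) = 0.065, hence k_gold = (0.46·1.2/0.065)^(1/0.54) ≈ 52.5313.
y_gold = 1.2·52.5313^0.46 ≈ 7.4229.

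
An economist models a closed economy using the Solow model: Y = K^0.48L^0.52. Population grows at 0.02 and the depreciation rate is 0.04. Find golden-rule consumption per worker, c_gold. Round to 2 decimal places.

c_gold ≈ 3.55

Capital per worker breaks even when investment replaces (n + δ)·k; here n + δ = 0.06.
Setting f'(k) = n+δ gives 0.48·k^(0.48−1) = 0.06, hence k_gold = (0.48/0.06)^(1/0.52) ≈ 54.5395.
y_gold = 54.5395^0.48 ≈ 6.8174.
c_gold = y_gold − (n+δ)·k_gold = 6.8174 − 0.06·54.5395 ≈ 3.5451.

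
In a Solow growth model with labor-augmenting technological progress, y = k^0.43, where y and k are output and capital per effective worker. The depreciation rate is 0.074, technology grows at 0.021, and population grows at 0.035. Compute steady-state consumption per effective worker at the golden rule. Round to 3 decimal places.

Capital per effective worker breaks even when investment replaces (n + g + δ)·k; here n + g + δ = 0.13.
Maximizing c = f(k) − (n+g+δ)·k gives f'(k) = n+g+δ, i.e. 0.43·k^(0.43−1) = 0.13, so k_gold = (0.43/0.13)^(1/0.57) ≈ 8.1554.
y_gold = 8.1554^0.43 ≈ 2.4656.
c_gold = y_gold − (n+g+δ)·k_gold = 2.4656 − 0.13·8.1554 ≈ 1.4054.

c_gold ≈ 1.405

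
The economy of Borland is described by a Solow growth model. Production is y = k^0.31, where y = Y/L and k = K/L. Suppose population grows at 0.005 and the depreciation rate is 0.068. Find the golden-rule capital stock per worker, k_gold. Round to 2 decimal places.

n + δ = 0.005 + 0.068 = 0.073.
At the golden rule the marginal product of capital equals n+δ: 0.31·k^(0.31−1) = 0.073. Solving, k_gold = (0.31/0.073)^(1/0.69) ≈ 8.1321.

k_gold ≈ 8.13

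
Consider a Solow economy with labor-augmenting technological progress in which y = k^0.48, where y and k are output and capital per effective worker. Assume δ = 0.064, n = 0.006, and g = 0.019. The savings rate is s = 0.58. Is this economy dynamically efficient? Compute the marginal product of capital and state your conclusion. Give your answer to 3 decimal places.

dynamically inefficient; MPK ≈ 0.074

Break-even investment rate: n + g + δ = 0.006 + 0.019 + 0.064 = 0.089.
Steady-state k*: s·k^0.48 = 0.089·k gives k* = (0.58/0.089)^(1/0.52) ≈ 36.7670.
MPK = 0.48·36.7670^(-0.52) ≈ 0.0737.
MPK < n+g+δ = 0.089, so the economy is dynamically inefficient (over-saving).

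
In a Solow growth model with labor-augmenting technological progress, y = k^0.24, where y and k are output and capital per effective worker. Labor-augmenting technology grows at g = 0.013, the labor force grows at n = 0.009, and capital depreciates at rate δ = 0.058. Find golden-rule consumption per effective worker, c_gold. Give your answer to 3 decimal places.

The effective depreciation rate is n + g + δ = 0.009 + 0.013 + 0.058 = 0.08.
At the golden rule the marginal product of capital equals n+g+δ: 0.24·k^(0.24−1) = 0.08. Solving, k_gold = (0.24/0.08)^(1/0.76) ≈ 4.2442.
y_gold = 4.2442^0.24 ≈ 1.4147.
c_gold = y_gold − (n+g+δ)·k_gold = 1.4147 − 0.08·4.2442 ≈ 1.0752.

c_gold ≈ 1.075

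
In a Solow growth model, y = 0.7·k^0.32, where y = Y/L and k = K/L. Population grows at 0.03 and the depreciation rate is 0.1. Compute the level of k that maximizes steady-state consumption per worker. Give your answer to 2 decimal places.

k_gold ≈ 2.23

n + δ = 0.03 + 0.1 = 0.13.
Maximizing c = f(k) − (n+δ)·k gives f'(k) = n+δ, i.e. 0.32·0.7·k^(0.32−1) = 0.13, so k_gold = (0.32·0.7/0.13)^(1/0.68) ≈ 2.2259.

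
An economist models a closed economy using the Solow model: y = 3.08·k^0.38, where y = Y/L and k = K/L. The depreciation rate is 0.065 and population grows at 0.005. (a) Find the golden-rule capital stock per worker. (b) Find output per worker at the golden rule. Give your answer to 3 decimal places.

The effective depreciation rate is n + δ = 0.005 + 0.065 = 0.07.
At the golden rule the marginal product of capital equals n+δ: 0.38·3.08·k^(0.38−1) = 0.07. Solving, k_gold = (0.38·3.08/0.07)^(1/0.62) ≈ 93.9641.
y_gold = 3.08·93.9641^0.38 ≈ 17.3092.

(a) k_gold ≈ 93.964; (b) y_gold ≈ 17.309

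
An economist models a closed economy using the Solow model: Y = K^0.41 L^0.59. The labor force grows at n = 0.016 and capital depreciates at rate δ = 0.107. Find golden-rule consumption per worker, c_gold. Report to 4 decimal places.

c_gold ≈ 1.3621

Capital per worker breaks even when investment replaces (n + δ)·k; here n + δ = 0.123.
At the golden rule the marginal product of capital equals n+δ: 0.41·k^(0.41−1) = 0.123. Solving, k_gold = (0.41/0.123)^(1/0.59) ≈ 7.6955.
y_gold = 7.6955^0.41 ≈ 2.3086.
c_gold = y_gold − (n+δ)·k_gold = 2.3086 − 0.123·7.6955 ≈ 1.3621.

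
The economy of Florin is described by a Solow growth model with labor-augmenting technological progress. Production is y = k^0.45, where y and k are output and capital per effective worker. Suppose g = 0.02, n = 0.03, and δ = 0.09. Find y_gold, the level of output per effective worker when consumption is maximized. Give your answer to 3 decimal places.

Capital per effective worker breaks even when investment replaces (n + g + δ)·k; here n + g + δ = 0.14.
Golden rule sets MPK = n+g+δ: 0.45·k^(0.45−1) = 0.14, so k_gold = (0.45/0.14)^(1/0.55) ≈ 8.3555.
Output: y_gold = k_gold^0.45 = 8.3555^0.45 ≈ 2.5995.

y_gold ≈ 2.599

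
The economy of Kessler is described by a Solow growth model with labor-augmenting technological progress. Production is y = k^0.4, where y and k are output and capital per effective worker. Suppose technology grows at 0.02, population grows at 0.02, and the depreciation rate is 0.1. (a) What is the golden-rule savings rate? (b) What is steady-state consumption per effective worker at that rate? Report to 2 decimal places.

(a) s_gold = 0.40; (b) c_gold ≈ 1.21

n + g + δ = 0.02 + 0.02 + 0.1 = 0.14.
For Cobb-Douglas, s_gold equals capital's share: s_gold = 0.4.
Golden rule sets MPK = n+g+δ: 0.4·k^(0.4−1) = 0.14, so k_gold = (0.4/0.14)^(1/0.6) ≈ 5.7529.
y_gold = 5.7529^0.4 ≈ 2.0135; c_gold = (1−0.4)·y_gold ≈ 1.2081.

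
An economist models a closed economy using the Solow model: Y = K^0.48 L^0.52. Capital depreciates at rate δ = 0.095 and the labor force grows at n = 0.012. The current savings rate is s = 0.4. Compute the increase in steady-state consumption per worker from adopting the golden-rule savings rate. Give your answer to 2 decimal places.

Break-even investment rate: n + δ = 0.012 + 0.095 = 0.107.
Current steady state (s = 0.4): k* = (0.4/0.107)^(1/0.52) ≈ 12.6270, y* = 12.6270^0.48 ≈ 3.3777, c* = (1−0.4)·3.3777 ≈ 2.0266.
Setting f'(k) = n+δ gives 0.48·k^(0.48−1) = 0.107, hence k_gold = (0.48/0.107)^(1/0.52) ≈ 17.9297.
y_gold = 17.9297^0.48 ≈ 3.9968, c_gold = y_gold − 0.107·k_gold ≈ 2.0783.
Gain: Δc = 2.0783 − 2.0266 ≈ 0.0517.

Δc ≈ 0.05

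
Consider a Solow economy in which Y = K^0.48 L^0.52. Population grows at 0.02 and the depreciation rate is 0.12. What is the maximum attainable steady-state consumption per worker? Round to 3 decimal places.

c_gold ≈ 1.622

Capital per worker breaks even when investment replaces (n + δ)·k; here n + δ = 0.14.
At the golden rule the marginal product of capital equals n+δ: 0.48·k^(0.48−1) = 0.14. Solving, k_gold = (0.48/0.14)^(1/0.52) ≈ 10.6921.
y_gold = 10.6921^0.48 ≈ 3.1185.
c_gold = y_gold − (n+δ)·k_gold = 3.1185 − 0.14·10.6921 ≈ 1.6216.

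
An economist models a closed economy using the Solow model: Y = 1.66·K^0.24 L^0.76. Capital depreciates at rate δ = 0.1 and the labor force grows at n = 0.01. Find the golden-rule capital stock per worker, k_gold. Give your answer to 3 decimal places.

k_gold ≈ 5.438

Break-even investment rate: n + δ = 0.01 + 0.1 = 0.11.
At the golden rule the marginal product of capital equals n+δ: 0.24·1.66·k^(0.24−1) = 0.11. Solving, k_gold = (0.24·1.66/0.11)^(1/0.76) ≈ 5.4379.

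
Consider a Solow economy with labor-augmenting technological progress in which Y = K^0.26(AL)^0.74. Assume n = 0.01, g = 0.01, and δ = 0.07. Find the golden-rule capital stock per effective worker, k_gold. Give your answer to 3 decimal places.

n + g + δ = 0.01 + 0.01 + 0.07 = 0.09.
Setting f'(k) = n+g+δ gives 0.26·k^(0.26−1) = 0.09, hence k_gold = (0.26/0.09)^(1/0.74) ≈ 4.1938.

k_gold ≈ 4.194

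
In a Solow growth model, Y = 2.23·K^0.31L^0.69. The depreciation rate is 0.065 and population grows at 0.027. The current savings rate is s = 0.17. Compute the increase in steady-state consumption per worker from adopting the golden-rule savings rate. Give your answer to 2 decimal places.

Δc ≈ 0.31

The effective depreciation rate is n + δ = 0.027 + 0.065 = 0.092.
Current steady state (s = 0.17): k* = (0.17·2.23/0.092)^(1/0.69) ≈ 7.7849, y* = 2.23·7.7849^0.31 ≈ 4.2130, c* = (1−0.17)·4.2130 ≈ 3.4968.
Setting f'(k) = n+δ gives 0.31·2.23·k^(0.31−1) = 0.092, hence k_gold = (0.31·2.23/0.092)^(1/0.69) ≈ 18.5947.
y_gold = 2.23·18.5947^0.31 ≈ 5.5184, c_gold = y_gold − 0.092·k_gold ≈ 3.8077.
Gain: Δc = 3.8077 − 3.4968 ≈ 0.3109.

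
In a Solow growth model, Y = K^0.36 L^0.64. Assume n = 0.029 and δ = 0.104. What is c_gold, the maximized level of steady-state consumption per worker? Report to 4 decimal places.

c_gold ≈ 1.1206

Break-even investment rate: n + δ = 0.029 + 0.104 = 0.133.
Maximizing c = f(k) − (n+δ)·k gives f'(k) = n+δ, i.e. 0.36·k^(0.36−1) = 0.133, so k_gold = (0.36/0.133)^(1/0.64) ≈ 4.7392.
y_gold = 4.7392^0.36 ≈ 1.7509.
c_gold = y_gold − (n+δ)·k_gold = 1.7509 − 0.133·4.7392 ≈ 1.1206.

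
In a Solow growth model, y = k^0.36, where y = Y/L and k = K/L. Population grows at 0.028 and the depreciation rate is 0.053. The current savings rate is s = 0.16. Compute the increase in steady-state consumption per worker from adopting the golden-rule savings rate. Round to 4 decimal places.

The effective depreciation rate is n + δ = 0.028 + 0.053 = 0.081.
Current steady state (s = 0.16): k* = (0.16/0.081)^(1/0.64) ≈ 2.8969, y* = 2.8969^0.36 ≈ 1.4665, c* = (1−0.16)·1.4665 ≈ 1.2319.
Golden rule sets MPK = n+δ: 0.36·k^(0.36−1) = 0.081, so k_gold = (0.36/0.081)^(1/0.64) ≈ 10.2852.
y_gold = 10.2852^0.36 ≈ 2.3142, c_gold = y_gold − 0.081·k_gold ≈ 1.4811.
Gain: Δc = 1.4811 − 1.2319 ≈ 0.2492.

Δc ≈ 0.2492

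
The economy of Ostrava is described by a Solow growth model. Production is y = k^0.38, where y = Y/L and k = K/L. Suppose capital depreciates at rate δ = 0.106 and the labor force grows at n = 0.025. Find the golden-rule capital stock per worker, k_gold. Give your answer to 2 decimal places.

Break-even investment rate: n + δ = 0.025 + 0.106 = 0.131.
Maximizing c = f(k) − (n+δ)·k gives f'(k) = n+δ, i.e. 0.38·k^(0.38−1) = 0.131, so k_gold = (0.38/0.131)^(1/0.62) ≈ 5.5717.

k_gold ≈ 5.57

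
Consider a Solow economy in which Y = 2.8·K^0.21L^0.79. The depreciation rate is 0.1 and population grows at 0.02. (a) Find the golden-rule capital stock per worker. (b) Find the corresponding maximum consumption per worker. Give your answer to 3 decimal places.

(a) k_gold ≈ 7.476; (b) c_gold ≈ 3.375

Break-even investment rate: n + δ = 0.02 + 0.1 = 0.12.
Golden rule sets MPK = n+δ: 0.21·2.8·k^(0.21−1) = 0.12, so k_gold = (0.21·2.8/0.12)^(1/0.79) ≈ 7.4759.
y_gold = 2.8·7.4759^0.21 ≈ 4.2720; c_gold = y_gold − 0.12·k_gold ≈ 3.3749.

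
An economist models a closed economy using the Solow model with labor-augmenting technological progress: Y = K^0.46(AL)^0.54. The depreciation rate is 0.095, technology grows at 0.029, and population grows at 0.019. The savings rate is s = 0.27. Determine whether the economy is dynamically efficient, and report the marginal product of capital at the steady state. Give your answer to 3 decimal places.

dynamically efficient; MPK ≈ 0.244

n + g + δ = 0.019 + 0.029 + 0.095 = 0.143.
Steady-state k*: s·k^0.46 = 0.143·k gives k* = (0.27/0.143)^(1/0.54) ≈ 3.2446.
MPK = 0.46·3.2446^(-0.54) ≈ 0.2436.
MPK > n+g+δ = 0.143, so the economy is dynamically efficient (under-saving).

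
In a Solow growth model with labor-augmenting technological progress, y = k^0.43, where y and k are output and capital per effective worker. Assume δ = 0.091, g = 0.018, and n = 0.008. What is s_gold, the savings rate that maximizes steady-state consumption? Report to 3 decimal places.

s_gold = 0.430

n + g + δ = 0.008 + 0.018 + 0.091 = 0.117.
At the golden rule MPK = n+g+δ, and in any Cobb-Douglas steady state s = (n+g+δ)·k/y = MPK·k/y = capital's share 0.43.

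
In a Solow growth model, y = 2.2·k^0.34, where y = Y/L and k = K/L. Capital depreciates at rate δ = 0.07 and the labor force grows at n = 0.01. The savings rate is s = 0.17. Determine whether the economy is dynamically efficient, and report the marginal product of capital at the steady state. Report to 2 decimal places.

dynamically efficient; MPK ≈ 0.16

Capital per worker breaks even when investment replaces (n + δ)·k; here n + δ = 0.08.
Steady-state k*: s·A·k^0.34 = 0.08·k gives k* = (0.17·2.2/0.08)^(1/0.66) ≈ 10.3471.
MPK = 0.34·2.2·10.3471^(-0.66) ≈ 0.1600.
MPK > n+δ = 0.08, so the economy is dynamically efficient (under-saving).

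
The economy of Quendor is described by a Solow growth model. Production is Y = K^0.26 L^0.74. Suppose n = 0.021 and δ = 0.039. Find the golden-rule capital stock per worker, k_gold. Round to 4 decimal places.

The effective depreciation rate is n + δ = 0.021 + 0.039 = 0.06.
At the golden rule the marginal product of capital equals n+δ: 0.26·k^(0.26−1) = 0.06. Solving, k_gold = (0.26/0.06)^(1/0.74) ≈ 7.2539.

k_gold ≈ 7.2539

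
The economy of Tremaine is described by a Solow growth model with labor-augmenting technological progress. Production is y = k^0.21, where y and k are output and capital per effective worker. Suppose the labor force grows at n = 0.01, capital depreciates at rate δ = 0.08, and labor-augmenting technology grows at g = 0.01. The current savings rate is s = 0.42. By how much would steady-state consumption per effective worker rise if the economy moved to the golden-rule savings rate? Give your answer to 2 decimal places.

Δc ≈ 0.11

n + g + δ = 0.01 + 0.01 + 0.08 = 0.1.
Current steady state (s = 0.42): k* = (0.42/0.1)^(1/0.79) ≈ 6.1507, y* = 6.1507^0.21 ≈ 1.4644, c* = (1−0.42)·1.4644 ≈ 0.8494.
Maximizing c = f(k) − (n+g+δ)·k gives f'(k) = n+g+δ, i.e. 0.21·k^(0.21−1) = 0.1, so k_gold = (0.21/0.1)^(1/0.79) ≈ 2.5578.
y_gold = 2.5578^0.21 ≈ 1.2180, c_gold = y_gold − 0.1·k_gold ≈ 0.9622.
Gain: Δc = 0.9622 − 0.8494 ≈ 0.1129.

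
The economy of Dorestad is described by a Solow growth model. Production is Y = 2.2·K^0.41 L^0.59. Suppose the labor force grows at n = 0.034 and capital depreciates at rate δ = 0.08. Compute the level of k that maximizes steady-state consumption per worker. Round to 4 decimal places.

Break-even investment rate: n + δ = 0.034 + 0.08 = 0.114.
At the golden rule the marginal product of capital equals n+δ: 0.41·2.2·k^(0.41−1) = 0.114. Solving, k_gold = (0.41·2.2/0.114)^(1/0.59) ≈ 33.3077.

k_gold ≈ 33.3077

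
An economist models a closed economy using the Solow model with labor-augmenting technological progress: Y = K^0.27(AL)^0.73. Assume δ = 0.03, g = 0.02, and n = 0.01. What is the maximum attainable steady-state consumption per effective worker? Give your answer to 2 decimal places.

n + g + δ = 0.01 + 0.02 + 0.03 = 0.06.
Golden rule sets MPK = n+g+δ: 0.27·k^(0.27−1) = 0.06, so k_gold = (0.27/0.06)^(1/0.73) ≈ 7.8490.
y_gold = 7.8490^0.27 ≈ 1.7442.
c_gold = y_gold − (n+g+δ)·k_gold = 1.7442 − 0.06·7.8490 ≈ 1.2733.

c_gold ≈ 1.27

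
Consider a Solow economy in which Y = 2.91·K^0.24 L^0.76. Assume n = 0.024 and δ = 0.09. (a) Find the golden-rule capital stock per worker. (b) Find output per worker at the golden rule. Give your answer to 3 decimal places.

(a) k_gold ≈ 10.859; (b) y_gold ≈ 5.158

Break-even investment rate: n + δ = 0.024 + 0.09 = 0.114.
Setting f'(k) = n+δ gives 0.24·2.91·k^(0.24−1) = 0.114, hence k_gold = (0.24·2.91/0.114)^(1/0.76) ≈ 10.8590.
y_gold = 2.91·10.8590^0.24 ≈ 5.1580.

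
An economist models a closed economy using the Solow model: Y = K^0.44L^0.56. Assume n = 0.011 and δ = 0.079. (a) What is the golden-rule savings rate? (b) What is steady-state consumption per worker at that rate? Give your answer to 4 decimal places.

The effective depreciation rate is n + δ = 0.011 + 0.079 = 0.09.
For Cobb-Douglas, s_gold equals capital's share: s_gold = 0.44.
Setting f'(k) = n+δ gives 0.44·k^(0.44−1) = 0.09, hence k_gold = (0.44/0.09)^(1/0.56) ≈ 17.0111.
y_gold = 17.0111^0.44 ≈ 3.4795; c_gold = (1−0.44)·y_gold ≈ 1.9485.

(a) s_gold = 0.4400; (b) c_gold ≈ 1.9485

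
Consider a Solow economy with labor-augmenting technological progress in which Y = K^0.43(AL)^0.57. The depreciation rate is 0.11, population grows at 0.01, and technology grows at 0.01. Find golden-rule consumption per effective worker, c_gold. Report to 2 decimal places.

n + g + δ = 0.01 + 0.01 + 0.11 = 0.13.
Golden rule sets MPK = n+g+δ: 0.43·k^(0.43−1) = 0.13, so k_gold = (0.43/0.13)^(1/0.57) ≈ 8.1554.
y_gold = 8.1554^0.43 ≈ 2.4656.
c_gold = y_gold − (n+g+δ)·k_gold = 2.4656 − 0.13·8.1554 ≈ 1.4054.

c_gold ≈ 1.41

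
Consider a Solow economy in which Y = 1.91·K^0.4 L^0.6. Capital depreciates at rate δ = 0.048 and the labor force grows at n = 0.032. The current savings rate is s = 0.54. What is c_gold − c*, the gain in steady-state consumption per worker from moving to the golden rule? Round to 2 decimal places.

Break-even investment rate: n + δ = 0.032 + 0.048 = 0.08.
Current steady state (s = 0.54): k* = (0.54·1.91/0.08)^(1/0.6) ≈ 70.8862, y* = 1.91·70.8862^0.4 ≈ 10.5017, c* = (1−0.54)·10.5017 ≈ 4.8308.
At the golden rule the marginal product of capital equals n+δ: 0.4·1.91·k^(0.4−1) = 0.08. Solving, k_gold = (0.4·1.91/0.08)^(1/0.6) ≈ 42.9872.
y_gold = 1.91·42.9872^0.4 ≈ 8.5974, c_gold = y_gold − 0.08·k_gold ≈ 5.1585.
Gain: Δc = 5.1585 − 4.8308 ≈ 0.3277.

Δc ≈ 0.33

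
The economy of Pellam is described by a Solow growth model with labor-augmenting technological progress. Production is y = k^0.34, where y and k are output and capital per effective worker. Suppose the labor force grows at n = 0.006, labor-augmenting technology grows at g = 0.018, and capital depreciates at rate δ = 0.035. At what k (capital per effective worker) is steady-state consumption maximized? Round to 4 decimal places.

k_gold ≈ 14.2058

n + g + δ = 0.006 + 0.018 + 0.035 = 0.059.
Setting f'(k) = n+g+δ gives 0.34·k^(0.34−1) = 0.059, hence k_gold = (0.34/0.059)^(1/0.66) ≈ 14.2058.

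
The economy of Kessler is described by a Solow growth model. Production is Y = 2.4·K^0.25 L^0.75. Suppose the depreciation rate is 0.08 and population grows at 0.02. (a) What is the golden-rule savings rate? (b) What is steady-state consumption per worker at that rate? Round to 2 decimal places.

(a) s_gold = 0.25; (b) c_gold ≈ 3.27

Break-even investment rate: n + δ = 0.02 + 0.08 = 0.1.
For Cobb-Douglas, s_gold equals capital's share: s_gold = 0.25.
Golden rule sets MPK = n+δ: 0.25·2.4·k^(0.25−1) = 0.1, so k_gold = (0.25·2.4/0.1)^(1/0.75) ≈ 10.9027.
y_gold = 2.4·10.9027^0.25 ≈ 4.3611; c_gold = (1−0.25)·y_gold ≈ 3.2708.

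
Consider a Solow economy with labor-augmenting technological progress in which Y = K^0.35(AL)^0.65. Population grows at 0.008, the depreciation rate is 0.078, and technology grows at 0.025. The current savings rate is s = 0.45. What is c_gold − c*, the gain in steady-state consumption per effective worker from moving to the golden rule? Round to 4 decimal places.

Capital per effective worker breaks even when investment replaces (n + g + δ)·k; here n + g + δ = 0.111.
Current steady state (s = 0.45): k* = (0.45/0.111)^(1/0.65) ≈ 8.6142, y* = 8.6142^0.35 ≈ 2.1248, c* = (1−0.45)·2.1248 ≈ 1.1687.
Maximizing c = f(k) − (n+g+δ)·k gives f'(k) = n+g+δ, i.e. 0.35·k^(0.35−1) = 0.111, so k_gold = (0.35/0.111)^(1/0.65) ≈ 5.8519.
y_gold = 5.8519^0.35 ≈ 1.8559, c_gold = y_gold − 0.111·k_gold ≈ 1.2063.
Gain: Δc = 1.2063 − 1.1687 ≈ 0.0377.

Δc ≈ 0.0377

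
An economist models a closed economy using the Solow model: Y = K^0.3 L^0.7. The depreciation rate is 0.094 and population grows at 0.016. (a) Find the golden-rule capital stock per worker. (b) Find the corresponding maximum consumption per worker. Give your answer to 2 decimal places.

Capital per worker breaks even when investment replaces (n + δ)·k; here n + δ = 0.11.
At the golden rule the marginal product of capital equals n+δ: 0.3·k^(0.3−1) = 0.11. Solving, k_gold = (0.3/0.11)^(1/0.7) ≈ 4.1925.
y_gold = 4.1925^0.3 ≈ 1.5372; c_gold = y_gold − 0.11·k_gold ≈ 1.0761.

(a) k_gold ≈ 4.19; (b) c_gold ≈ 1.08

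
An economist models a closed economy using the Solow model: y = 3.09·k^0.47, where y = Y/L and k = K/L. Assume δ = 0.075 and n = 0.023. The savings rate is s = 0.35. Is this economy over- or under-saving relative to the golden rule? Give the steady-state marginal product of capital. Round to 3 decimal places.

The effective depreciation rate is n + δ = 0.023 + 0.075 = 0.098.
Steady-state k*: s·A·k^0.47 = 0.098·k gives k* = (0.35·3.09/0.098)^(1/0.53) ≈ 92.8000.
MPK = 0.47·3.09·92.8000^(-0.53) ≈ 0.1316.
MPK > n+δ = 0.098, so the economy is dynamically efficient (under-saving).

under-saving; MPK ≈ 0.132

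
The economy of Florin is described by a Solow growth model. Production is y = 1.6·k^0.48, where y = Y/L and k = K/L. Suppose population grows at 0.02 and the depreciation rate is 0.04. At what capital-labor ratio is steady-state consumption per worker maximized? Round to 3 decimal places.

n + δ = 0.02 + 0.04 = 0.06.
Golden rule sets MPK = n+δ: 0.48·1.6·k^(0.48−1) = 0.06, so k_gold = (0.48·1.6/0.06)^(1/0.52) ≈ 134.6635.

k_gold ≈ 134.664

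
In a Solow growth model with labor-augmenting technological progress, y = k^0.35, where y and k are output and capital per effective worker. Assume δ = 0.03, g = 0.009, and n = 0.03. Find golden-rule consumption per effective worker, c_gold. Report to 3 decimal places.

c_gold ≈ 1.558

Break-even investment rate: n + g + δ = 0.03 + 0.009 + 0.03 = 0.069.
At the golden rule the marginal product of capital equals n+g+δ: 0.35·k^(0.35−1) = 0.069. Solving, k_gold = (0.35/0.069)^(1/0.65) ≈ 12.1605.
y_gold = 12.1605^0.35 ≈ 2.3974.
c_gold = y_gold − (n+g+δ)·k_gold = 2.3974 − 0.069·12.1605 ≈ 1.5583.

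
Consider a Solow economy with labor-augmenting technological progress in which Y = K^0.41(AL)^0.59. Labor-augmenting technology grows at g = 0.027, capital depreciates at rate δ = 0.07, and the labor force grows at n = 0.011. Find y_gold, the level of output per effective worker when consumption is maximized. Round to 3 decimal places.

y_gold ≈ 2.527

Capital per effective worker breaks even when investment replaces (n + g + δ)·k; here n + g + δ = 0.108.
Maximizing c = f(k) − (n+g+δ)·k gives f'(k) = n+g+δ, i.e. 0.41·k^(0.41−1) = 0.108, so k_gold = (0.41/0.108)^(1/0.59) ≈ 9.5933.
Output: y_gold = k_gold^0.41 = 9.5933^0.41 ≈ 2.5270.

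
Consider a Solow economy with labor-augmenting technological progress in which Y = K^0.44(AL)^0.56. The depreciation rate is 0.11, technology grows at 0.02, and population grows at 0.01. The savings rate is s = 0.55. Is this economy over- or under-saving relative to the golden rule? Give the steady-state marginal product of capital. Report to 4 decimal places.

Break-even investment rate: n + g + δ = 0.01 + 0.02 + 0.11 = 0.14.
Steady-state k*: s·k^0.44 = 0.14·k gives k* = (0.55/0.14)^(1/0.56) ≈ 11.5115.
MPK = 0.44·11.5115^(-0.56) ≈ 0.1120.
MPK < n+g+δ = 0.14, so the economy is dynamically inefficient (over-saving).

over-saving; MPK ≈ 0.1120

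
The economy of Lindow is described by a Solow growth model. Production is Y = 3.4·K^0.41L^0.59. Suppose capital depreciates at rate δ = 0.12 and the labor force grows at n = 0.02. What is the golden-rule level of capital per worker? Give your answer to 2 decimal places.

The effective depreciation rate is n + δ = 0.02 + 0.12 = 0.14.
At the golden rule the marginal product of capital equals n+δ: 0.41·3.4·k^(0.41−1) = 0.14. Solving, k_gold = (0.41·3.4/0.14)^(1/0.59) ≈ 49.1761.

k_gold ≈ 49.18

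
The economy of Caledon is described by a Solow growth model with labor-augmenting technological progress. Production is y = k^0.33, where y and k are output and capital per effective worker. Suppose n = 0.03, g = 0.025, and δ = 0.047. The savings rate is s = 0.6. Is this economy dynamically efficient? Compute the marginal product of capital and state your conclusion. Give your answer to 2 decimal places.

Capital per effective worker breaks even when investment replaces (n + g + δ)·k; here n + g + δ = 0.102.
Steady-state k*: s·k^0.33 = 0.102·k gives k* = (0.6/0.102)^(1/0.67) ≈ 14.0794.
MPK = 0.33·14.0794^(-0.67) ≈ 0.0561.
MPK < n+g+δ = 0.102, so the economy is dynamically inefficient (over-saving).

dynamically inefficient; MPK ≈ 0.06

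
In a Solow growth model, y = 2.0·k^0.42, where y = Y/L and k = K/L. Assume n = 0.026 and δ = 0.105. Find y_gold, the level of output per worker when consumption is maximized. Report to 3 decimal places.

Break-even investment rate: n + δ = 0.026 + 0.105 = 0.131.
Golden rule sets MPK = n+δ: 0.42·2.0·k^(0.42−1) = 0.131, so k_gold = (0.42·2.0/0.131)^(1/0.58) ≈ 24.6260.
Output: y_gold = 2.0·k_gold^0.42 = 2.0·24.6260^0.42 ≈ 7.6810.

y_gold ≈ 7.681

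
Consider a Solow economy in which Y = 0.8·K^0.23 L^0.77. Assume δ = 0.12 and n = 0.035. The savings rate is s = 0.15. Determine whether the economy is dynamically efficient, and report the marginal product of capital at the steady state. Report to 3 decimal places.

dynamically efficient; MPK ≈ 0.238

n + δ = 0.035 + 0.12 = 0.155.
Steady-state k*: s·A·k^0.23 = 0.155·k gives k* = (0.15·0.8/0.155)^(1/0.77) ≈ 0.7172.
MPK = 0.23·0.8·0.7172^(-0.77) ≈ 0.2377.
MPK > n+δ = 0.155, so the economy is dynamically efficient (under-saving).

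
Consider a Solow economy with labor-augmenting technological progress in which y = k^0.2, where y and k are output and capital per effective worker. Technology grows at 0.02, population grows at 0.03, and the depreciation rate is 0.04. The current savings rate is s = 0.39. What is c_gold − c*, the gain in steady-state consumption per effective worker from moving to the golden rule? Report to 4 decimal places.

n + g + δ = 0.03 + 0.02 + 0.04 = 0.09.
Current steady state (s = 0.39): k* = (0.39/0.09)^(1/0.8) ≈ 6.2521, y* = 6.2521^0.2 ≈ 1.4428, c* = (1−0.39)·1.4428 ≈ 0.8801.
At the golden rule the marginal product of capital equals n+g+δ: 0.2·k^(0.2−1) = 0.09. Solving, k_gold = (0.2/0.09)^(1/0.8) ≈ 2.7132.
y_gold = 2.7132^0.2 ≈ 1.2209, c_gold = y_gold − 0.09·k_gold ≈ 0.9768.
Gain: Δc = 0.9768 − 0.8801 ≈ 0.0967.

Δc ≈ 0.0967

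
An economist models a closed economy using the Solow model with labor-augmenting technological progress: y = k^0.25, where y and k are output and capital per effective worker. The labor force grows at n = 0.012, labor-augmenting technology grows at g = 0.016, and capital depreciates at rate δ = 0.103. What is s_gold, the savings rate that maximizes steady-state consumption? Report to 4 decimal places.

The effective depreciation rate is n + g + δ = 0.012 + 0.016 + 0.103 = 0.131.
At the golden rule MPK = n+g+δ, and in any Cobb-Douglas steady state s = (n+g+δ)·k/y = MPK·k/y = capital's share 0.25.

s_gold = 0.2500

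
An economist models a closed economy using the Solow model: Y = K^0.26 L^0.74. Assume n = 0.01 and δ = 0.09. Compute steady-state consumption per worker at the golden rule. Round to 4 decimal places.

c_gold ≈ 1.0352

n + δ = 0.01 + 0.09 = 0.1.
Golden rule sets MPK = n+δ: 0.26·k^(0.26−1) = 0.1, so k_gold = (0.26/0.1)^(1/0.74) ≈ 3.6373.
y_gold = 3.6373^0.26 ≈ 1.3989.
c_gold = y_gold − (n+δ)·k_gold = 1.3989 − 0.1·3.6373 ≈ 1.0352.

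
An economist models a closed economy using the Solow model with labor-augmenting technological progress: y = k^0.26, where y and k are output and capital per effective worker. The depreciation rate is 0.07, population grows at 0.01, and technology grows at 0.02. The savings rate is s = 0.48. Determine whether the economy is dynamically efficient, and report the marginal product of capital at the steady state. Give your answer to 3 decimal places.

dynamically inefficient; MPK ≈ 0.054

Capital per effective worker breaks even when investment replaces (n + g + δ)·k; here n + g + δ = 0.1.
Steady-state k*: s·k^0.26 = 0.1·k gives k* = (0.48/0.1)^(1/0.74) ≈ 8.3291.
MPK = 0.26·8.3291^(-0.74) ≈ 0.0542.
MPK < n+g+δ = 0.1, so the economy is dynamically inefficient (over-saving).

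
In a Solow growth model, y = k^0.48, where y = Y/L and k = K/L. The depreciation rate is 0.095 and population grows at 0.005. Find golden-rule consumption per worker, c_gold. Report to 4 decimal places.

n + δ = 0.005 + 0.095 = 0.1.
Maximizing c = f(k) − (n+δ)·k gives f'(k) = n+δ, i.e. 0.48·k^(0.48−1) = 0.1, so k_gold = (0.48/0.1)^(1/0.52) ≈ 20.4211.
y_gold = 20.4211^0.48 ≈ 4.2544.
c_gold = y_gold − (n+δ)·k_gold = 4.2544 − 0.1·20.4211 ≈ 2.2123.

c_gold ≈ 2.2123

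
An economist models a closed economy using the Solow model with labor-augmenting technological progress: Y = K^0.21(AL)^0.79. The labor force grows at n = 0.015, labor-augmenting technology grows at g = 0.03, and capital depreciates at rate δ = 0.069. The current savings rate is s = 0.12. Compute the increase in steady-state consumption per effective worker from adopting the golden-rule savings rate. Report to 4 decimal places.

The effective depreciation rate is n + g + δ = 0.015 + 0.03 + 0.069 = 0.114.
Current steady state (s = 0.12): k* = (0.12/0.114)^(1/0.79) ≈ 1.0671, y* = 1.0671^0.21 ≈ 1.0137, c* = (1−0.12)·1.0137 ≈ 0.8921.
At the golden rule the marginal product of capital equals n+g+δ: 0.21·k^(0.21−1) = 0.114. Solving, k_gold = (0.21/0.114)^(1/0.79) ≈ 2.1669.
y_gold = 2.1669^0.21 ≈ 1.1763, c_gold = y_gold − 0.114·k_gold ≈ 0.9293.
Gain: Δc = 0.9293 − 0.8921 ≈ 0.0372.

Δc ≈ 0.0372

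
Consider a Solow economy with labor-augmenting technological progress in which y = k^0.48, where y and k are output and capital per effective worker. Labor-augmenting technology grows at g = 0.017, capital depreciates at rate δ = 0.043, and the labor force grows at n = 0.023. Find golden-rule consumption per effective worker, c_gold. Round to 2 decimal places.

c_gold ≈ 2.63

Break-even investment rate: n + g + δ = 0.023 + 0.017 + 0.043 = 0.083.
At the golden rule the marginal product of capital equals n+g+δ: 0.48·k^(0.48−1) = 0.083. Solving, k_gold = (0.48/0.083)^(1/0.52) ≈ 29.2212.
y_gold = 29.2212^0.48 ≈ 5.0528.
c_gold = y_gold − (n+g+δ)·k_gold = 5.0528 − 0.083·29.2212 ≈ 2.6275.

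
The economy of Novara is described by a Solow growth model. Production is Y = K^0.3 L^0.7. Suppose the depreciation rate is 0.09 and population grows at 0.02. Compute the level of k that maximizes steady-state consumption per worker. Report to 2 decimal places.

The effective depreciation rate is n + δ = 0.02 + 0.09 = 0.11.
At the golden rule the marginal product of capital equals n+δ: 0.3·k^(0.3−1) = 0.11. Solving, k_gold = (0.3/0.11)^(1/0.7) ≈ 4.1925.

k_gold ≈ 4.19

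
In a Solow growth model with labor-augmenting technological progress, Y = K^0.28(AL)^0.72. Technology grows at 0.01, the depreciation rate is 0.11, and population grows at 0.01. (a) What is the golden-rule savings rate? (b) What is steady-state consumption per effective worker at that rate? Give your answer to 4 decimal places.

(a) s_gold = 0.2800; (b) c_gold ≈ 0.9703

n + g + δ = 0.01 + 0.01 + 0.11 = 0.13.
For Cobb-Douglas, s_gold equals capital's share: s_gold = 0.28.
Golden rule sets MPK = n+g+δ: 0.28·k^(0.28−1) = 0.13, so k_gold = (0.28/0.13)^(1/0.72) ≈ 2.9027.
y_gold = 2.9027^0.28 ≈ 1.3477; c_gold = (1−0.28)·y_gold ≈ 0.9703.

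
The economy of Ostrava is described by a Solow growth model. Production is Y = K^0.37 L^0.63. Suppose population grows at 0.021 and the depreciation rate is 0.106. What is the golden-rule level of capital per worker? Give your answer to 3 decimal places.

Break-even investment rate: n + δ = 0.021 + 0.106 = 0.127.
Maximizing c = f(k) − (n+δ)·k gives f'(k) = n+δ, i.e. 0.37·k^(0.37−1) = 0.127, so k_gold = (0.37/0.127)^(1/0.63) ≈ 5.4593.

k_gold ≈ 5.459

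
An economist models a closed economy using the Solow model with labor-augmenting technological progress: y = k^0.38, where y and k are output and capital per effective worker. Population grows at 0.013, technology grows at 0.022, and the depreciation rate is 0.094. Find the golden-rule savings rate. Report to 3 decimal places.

n + g + δ = 0.013 + 0.022 + 0.094 = 0.129.
At the golden rule MPK = n+g+δ, and in any Cobb-Douglas steady state s = (n+g+δ)·k/y = MPK·k/y = capital's share 0.38.

s_gold = 0.380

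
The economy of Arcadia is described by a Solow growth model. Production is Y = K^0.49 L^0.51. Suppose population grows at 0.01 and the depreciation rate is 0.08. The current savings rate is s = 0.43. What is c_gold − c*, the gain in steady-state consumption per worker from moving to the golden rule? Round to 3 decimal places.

Δc ≈ 0.037

The effective depreciation rate is n + δ = 0.01 + 0.08 = 0.09.
Current steady state (s = 0.43): k* = (0.43/0.09)^(1/0.51) ≈ 21.4692, y* = 21.4692^0.49 ≈ 4.4936, c* = (1−0.43)·4.4936 ≈ 2.5613.
At the golden rule the marginal product of capital equals n+δ: 0.49·k^(0.49−1) = 0.09. Solving, k_gold = (0.49/0.09)^(1/0.51) ≈ 27.7362.
y_gold = 27.7362^0.49 ≈ 5.0944, c_gold = y_gold − 0.09·k_gold ≈ 2.5981.
Gain: Δc = 2.5981 − 2.5613 ≈ 0.0368.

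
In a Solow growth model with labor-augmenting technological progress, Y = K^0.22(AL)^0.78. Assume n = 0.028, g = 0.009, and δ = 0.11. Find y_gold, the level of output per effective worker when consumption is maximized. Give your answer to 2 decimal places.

Break-even investment rate: n + g + δ = 0.028 + 0.009 + 0.11 = 0.147.
At the golden rule the marginal product of capital equals n+g+δ: 0.22·k^(0.22−1) = 0.147. Solving, k_gold = (0.22/0.147)^(1/0.78) ≈ 1.6768.
Output: y_gold = k_gold^0.22 = 1.6768^0.22 ≈ 1.1204.

y_gold ≈ 1.12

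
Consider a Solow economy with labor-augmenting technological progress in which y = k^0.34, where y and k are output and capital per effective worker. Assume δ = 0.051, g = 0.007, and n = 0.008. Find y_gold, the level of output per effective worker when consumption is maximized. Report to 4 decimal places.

Break-even investment rate: n + g + δ = 0.008 + 0.007 + 0.051 = 0.066.
Golden rule sets MPK = n+g+δ: 0.34·k^(0.34−1) = 0.066, so k_gold = (0.34/0.066)^(1/0.66) ≈ 11.9864.
Output: y_gold = k_gold^0.34 = 11.9864^0.34 ≈ 2.3268.

y_gold ≈ 2.3268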